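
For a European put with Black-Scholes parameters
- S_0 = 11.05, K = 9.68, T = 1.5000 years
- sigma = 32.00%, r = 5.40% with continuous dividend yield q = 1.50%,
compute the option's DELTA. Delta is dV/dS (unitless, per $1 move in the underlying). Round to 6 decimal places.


d1 = 0.6829701152; d2 = 0.2910517563
phi(d1) = 0.3159527435; exp(-qT) = 0.9777512372; exp(-rT) = 0.9221936914
N(-d1) = 0.2473128634
Delta = -exp(-qT) * N(-d1) = -0.9777512372 * 0.2473128634 = -0.241810

Answer: Delta = -0.241810


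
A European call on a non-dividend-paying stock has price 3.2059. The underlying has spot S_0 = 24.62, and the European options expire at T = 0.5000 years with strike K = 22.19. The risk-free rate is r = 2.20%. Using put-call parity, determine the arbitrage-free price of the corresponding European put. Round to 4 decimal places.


Put-call parity: C - P = S_0 * exp(-qT) - K * exp(-rT).
S_0 * exp(-qT) = 24.6200 * 1.00000000 = 24.62000000
K * exp(-rT) = 22.1900 * 0.98906028 = 21.94724759
P = C - S*exp(-qT) + K*exp(-rT)
P = 3.2059 - 24.62000000 + 21.94724759 = 0.5331

Answer: Put price = 0.5331


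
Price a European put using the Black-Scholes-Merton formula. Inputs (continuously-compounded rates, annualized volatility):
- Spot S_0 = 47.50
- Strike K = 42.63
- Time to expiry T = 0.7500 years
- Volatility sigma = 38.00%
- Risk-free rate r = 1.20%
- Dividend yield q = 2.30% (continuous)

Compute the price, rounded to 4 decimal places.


Answer: Price = 3.8552

Derivation:
d1 = (ln(S/K) + (r - q + 0.5*sigma^2) * T) / (sigma * sqrt(T)) = 0.46817479
d2 = d1 - sigma * sqrt(T) = 0.13908514
exp(-rT) = 0.99104038; exp(-qT) = 0.98289793
P = K * exp(-rT) * N(-d2) - S_0 * exp(-qT) * N(-d1)
N(-d1) = 0.31982980; N(-d2) = 0.44469144
P = 42.6300 * 0.99104038 * 0.44469144 - 47.5000 * 0.98289793 * 0.31982980 = 3.8552


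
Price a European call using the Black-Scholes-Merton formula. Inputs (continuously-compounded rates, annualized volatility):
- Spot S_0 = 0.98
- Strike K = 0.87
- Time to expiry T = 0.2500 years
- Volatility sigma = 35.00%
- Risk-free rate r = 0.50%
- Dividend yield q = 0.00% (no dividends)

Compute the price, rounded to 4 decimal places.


d1 = (ln(S/K) + (r - q + 0.5*sigma^2) * T) / (sigma * sqrt(T)) = 0.77498206
d2 = d1 - sigma * sqrt(T) = 0.59998206
exp(-rT) = 0.99875078; exp(-qT) = 1.00000000
C = S_0 * exp(-qT) * N(d1) - K * exp(-rT) * N(d2)
N(d1) = 0.78082487; N(d2) = 0.72574090
C = 0.9800 * 1.00000000 * 0.78082487 - 0.8700 * 0.99875078 * 0.72574090 = 0.1346

Answer: Price = 0.1346


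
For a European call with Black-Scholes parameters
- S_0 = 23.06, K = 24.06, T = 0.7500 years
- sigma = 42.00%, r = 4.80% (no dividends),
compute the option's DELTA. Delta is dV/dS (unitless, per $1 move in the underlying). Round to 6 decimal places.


Answer: Delta = 0.565185

Derivation:
d1 = 0.1641291463; d2 = -0.1996015233
phi(d1) = 0.3936048776; exp(-qT) = 1.0000000000; exp(-rT) = 0.9646402935
N(d1) = 0.5651852613
Delta = exp(-qT) * N(d1) = 1.0000000000 * 0.5651852613 = 0.565185


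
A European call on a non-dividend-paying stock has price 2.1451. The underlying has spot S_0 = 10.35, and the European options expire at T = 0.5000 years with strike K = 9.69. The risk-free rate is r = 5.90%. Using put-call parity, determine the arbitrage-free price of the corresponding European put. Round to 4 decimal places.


Put-call parity: C - P = S_0 * exp(-qT) - K * exp(-rT).
S_0 * exp(-qT) = 10.3500 * 1.00000000 = 10.35000000
K * exp(-rT) = 9.6900 * 0.97093088 = 9.40832020
P = C - S*exp(-qT) + K*exp(-rT)
P = 2.1451 - 10.35000000 + 9.40832020 = 1.2034

Answer: Put price = 1.2034


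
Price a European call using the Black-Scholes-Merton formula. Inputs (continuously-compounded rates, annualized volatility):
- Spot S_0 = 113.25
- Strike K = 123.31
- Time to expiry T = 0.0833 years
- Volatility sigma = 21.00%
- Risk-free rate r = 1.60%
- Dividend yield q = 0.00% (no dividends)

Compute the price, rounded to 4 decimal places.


d1 = (ln(S/K) + (r - q + 0.5*sigma^2) * T) / (sigma * sqrt(T)) = -1.35183386
d2 = d1 - sigma * sqrt(T) = -1.41244351
exp(-rT) = 0.99866809; exp(-qT) = 1.00000000
C = S_0 * exp(-qT) * N(d1) - K * exp(-rT) * N(d2)
N(d1) = 0.08821424; N(d2) = 0.07890971
C = 113.2500 * 1.00000000 * 0.08821424 - 123.3100 * 0.99866809 * 0.07890971 = 0.2729

Answer: Price = 0.2729


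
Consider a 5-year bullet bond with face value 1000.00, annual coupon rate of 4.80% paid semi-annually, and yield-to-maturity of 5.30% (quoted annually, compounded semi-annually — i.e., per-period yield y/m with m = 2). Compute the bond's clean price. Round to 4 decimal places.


Coupon per period c = face * coupon_rate / m = 24.000000
Periods per year m = 2; per-period yield y/m = 0.026500
Number of cashflows N = 10
Cashflows (t years, CF_t, discount factor 1/(1+y/m)^(m*t), PV):
  t = 0.5000: CF_t = 24.000000, DF = 0.974184, PV = 23.380419
  t = 1.0000: CF_t = 24.000000, DF = 0.949035, PV = 22.776833
  t = 1.5000: CF_t = 24.000000, DF = 0.924535, PV = 22.188829
  t = 2.0000: CF_t = 24.000000, DF = 0.900667, PV = 21.616005
  t = 2.5000: CF_t = 24.000000, DF = 0.877415, PV = 21.057969
  t = 3.0000: CF_t = 24.000000, DF = 0.854764, PV = 20.514339
  t = 3.5000: CF_t = 24.000000, DF = 0.832698, PV = 19.984743
  t = 4.0000: CF_t = 24.000000, DF = 0.811201, PV = 19.468819
  t = 4.5000: CF_t = 24.000000, DF = 0.790259, PV = 18.966215
  t = 5.0000: CF_t = 1024.000000, DF = 0.769858, PV = 788.334294
Price P = sum_t PV_t = 978.288463

Answer: Price = 978.2885


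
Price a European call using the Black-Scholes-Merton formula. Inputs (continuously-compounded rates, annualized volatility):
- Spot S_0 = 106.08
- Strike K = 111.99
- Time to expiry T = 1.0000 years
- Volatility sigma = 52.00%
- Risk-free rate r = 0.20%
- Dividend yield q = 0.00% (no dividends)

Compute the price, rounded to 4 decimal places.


d1 = (ln(S/K) + (r - q + 0.5*sigma^2) * T) / (sigma * sqrt(T)) = 0.15958451
d2 = d1 - sigma * sqrt(T) = -0.36041549
exp(-rT) = 0.99800200; exp(-qT) = 1.00000000
C = S_0 * exp(-qT) * N(d1) - K * exp(-rT) * N(d2)
N(d1) = 0.56339581; N(d2) = 0.35926822
C = 106.0800 * 1.00000000 * 0.56339581 - 111.9900 * 0.99800200 * 0.35926822 = 19.6110

Answer: Price = 19.6110


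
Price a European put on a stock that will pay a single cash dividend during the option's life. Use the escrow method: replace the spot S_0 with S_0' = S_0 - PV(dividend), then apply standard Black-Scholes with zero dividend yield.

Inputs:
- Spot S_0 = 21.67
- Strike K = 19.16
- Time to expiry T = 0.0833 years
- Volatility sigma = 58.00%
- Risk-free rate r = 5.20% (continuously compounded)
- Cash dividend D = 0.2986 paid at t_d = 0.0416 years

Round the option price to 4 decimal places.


PV(D) = D * exp(-r * t_d) = 0.2986 * 0.99783914 = 0.29795477
S_0' = S_0 - PV(D) = 21.6700 - 0.29795477 = 21.37204523
d1 = (ln(S_0'/K) + (r + sigma^2/2)*T) / (sigma*sqrt(T)) = 0.76226473
d2 = d1 - sigma*sqrt(T) = 0.59486664
exp(-rT) = 0.99567777
N(-d1) = 0.22295101; N(-d2) = 0.27596631
P = K * exp(-rT) * N(-d2) - S_0' * N(-d1) = 19.1600 * 0.99567777 * 0.27596631 - 21.37204523 * 0.22295101 = 0.4997

Answer: Price = 0.4997


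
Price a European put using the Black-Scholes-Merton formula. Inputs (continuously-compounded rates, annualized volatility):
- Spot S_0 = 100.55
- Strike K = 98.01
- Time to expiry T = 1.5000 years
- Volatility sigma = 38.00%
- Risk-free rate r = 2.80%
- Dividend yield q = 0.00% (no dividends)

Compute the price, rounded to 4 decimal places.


Answer: Price = 14.7966

Derivation:
d1 = (ln(S/K) + (r - q + 0.5*sigma^2) * T) / (sigma * sqrt(T)) = 0.37792103
d2 = d1 - sigma * sqrt(T) = -0.08748202
exp(-rT) = 0.95886978; exp(-qT) = 1.00000000
P = K * exp(-rT) * N(-d2) - S_0 * exp(-qT) * N(-d1)
N(-d1) = 0.35274463; N(-d2) = 0.53485581
P = 98.0100 * 0.95886978 * 0.53485581 - 100.5500 * 1.00000000 * 0.35274463 = 14.7966


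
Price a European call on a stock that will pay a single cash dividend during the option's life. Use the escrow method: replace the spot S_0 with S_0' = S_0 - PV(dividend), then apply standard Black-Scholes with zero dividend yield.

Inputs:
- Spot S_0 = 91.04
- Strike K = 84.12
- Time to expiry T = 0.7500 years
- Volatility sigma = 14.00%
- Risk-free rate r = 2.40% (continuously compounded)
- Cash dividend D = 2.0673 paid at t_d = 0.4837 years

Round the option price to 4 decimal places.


PV(D) = D * exp(-r * t_d) = 2.0673 * 0.98845832 = 2.04343989
S_0' = S_0 - PV(D) = 91.0400 - 2.04343989 = 88.99656011
d1 = (ln(S_0'/K) + (r + sigma^2/2)*T) / (sigma*sqrt(T)) = 0.67387802
d2 = d1 - sigma*sqrt(T) = 0.55263446
exp(-rT) = 0.98216103
N(d1) = 0.74980557; N(d2) = 0.70974313
C = S_0' * N(d1) - K * exp(-rT) * N(d2) = 88.99656011 * 0.74980557 - 84.1200 * 0.98216103 * 0.70974313 = 8.0916

Answer: Price = 8.0916


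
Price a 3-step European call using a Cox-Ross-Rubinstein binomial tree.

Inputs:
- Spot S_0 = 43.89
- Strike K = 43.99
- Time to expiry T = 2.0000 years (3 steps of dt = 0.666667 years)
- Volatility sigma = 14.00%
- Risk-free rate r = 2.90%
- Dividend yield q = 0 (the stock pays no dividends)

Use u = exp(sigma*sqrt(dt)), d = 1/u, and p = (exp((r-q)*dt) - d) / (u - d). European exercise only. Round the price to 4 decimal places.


dt = T/N = 0.666667
u = exp(sigma*sqrt(dt)) = 1.121099; d = 1/u = 0.891982
p = (exp((r-q)*dt) - d) / (u - d) = 0.556657
Discount per step: exp(-r*dt) = 0.980852
Stock lattice S(k, i) with i counting down-moves:
  k=0: S(0,0) = 43.8900
  k=1: S(1,0) = 49.2050; S(1,1) = 39.1491
  k=2: S(2,0) = 55.1637; S(2,1) = 43.8900; S(2,2) = 34.9203
  k=3: S(3,0) = 61.8440; S(3,1) = 49.2050; S(3,2) = 39.1491; S(3,3) = 31.1482
Terminal payoffs V(N, i) = max(S_T - K, 0):
  V(3,0) = 17.853999; V(3,1) = 5.215038; V(3,2) = 0.000000; V(3,3) = 0.000000
Backward induction: V(k, i) = exp(-r*dt) * [p * V(k+1, i) + (1-p) * V(k+1, i+1)].
  V(2,0) = exp(-r*dt) * [p*17.853999 + (1-p)*5.215038] = 12.016028
  V(2,1) = exp(-r*dt) * [p*5.215038 + (1-p)*0.000000] = 2.847400
  V(2,2) = exp(-r*dt) * [p*0.000000 + (1-p)*0.000000] = 0.000000
  V(1,0) = exp(-r*dt) * [p*12.016028 + (1-p)*2.847400] = 7.798930
  V(1,1) = exp(-r*dt) * [p*2.847400 + (1-p)*0.000000] = 1.554674
  V(0,0) = exp(-r*dt) * [p*7.798930 + (1-p)*1.554674] = 4.934256

Answer: Price = V(0,0) = 4.9343


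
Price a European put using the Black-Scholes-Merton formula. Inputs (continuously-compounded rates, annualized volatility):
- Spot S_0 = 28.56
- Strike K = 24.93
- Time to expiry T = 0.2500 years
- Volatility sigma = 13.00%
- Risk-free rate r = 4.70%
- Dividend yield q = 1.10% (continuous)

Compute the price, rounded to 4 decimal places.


Answer: Price = 0.0077

Derivation:
d1 = (ln(S/K) + (r - q + 0.5*sigma^2) * T) / (sigma * sqrt(T)) = 2.26227292
d2 = d1 - sigma * sqrt(T) = 2.19727292
exp(-rT) = 0.98831876; exp(-qT) = 0.99725378
P = K * exp(-rT) * N(-d2) - S_0 * exp(-qT) * N(-d1)
N(-d1) = 0.01184027; N(-d2) = 0.01400048
P = 24.9300 * 0.98831876 * 0.01400048 - 28.5600 * 0.99725378 * 0.01184027 = 0.0077


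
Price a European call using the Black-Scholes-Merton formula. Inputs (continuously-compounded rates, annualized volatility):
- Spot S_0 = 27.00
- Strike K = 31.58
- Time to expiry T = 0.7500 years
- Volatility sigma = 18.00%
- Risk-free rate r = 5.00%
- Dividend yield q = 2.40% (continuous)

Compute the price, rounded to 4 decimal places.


Answer: Price = 0.4603

Derivation:
d1 = (ln(S/K) + (r - q + 0.5*sigma^2) * T) / (sigma * sqrt(T)) = -0.80211365
d2 = d1 - sigma * sqrt(T) = -0.95799822
exp(-rT) = 0.96319442; exp(-qT) = 0.98216103
C = S_0 * exp(-qT) * N(d1) - K * exp(-rT) * N(d2)
N(d1) = 0.21124361; N(d2) = 0.16903183
C = 27.0000 * 0.98216103 * 0.21124361 - 31.5800 * 0.96319442 * 0.16903183 = 0.4603


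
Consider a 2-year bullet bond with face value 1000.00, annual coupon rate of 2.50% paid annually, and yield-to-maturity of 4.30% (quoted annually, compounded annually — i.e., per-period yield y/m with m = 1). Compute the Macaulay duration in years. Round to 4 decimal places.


Coupon per period c = face * coupon_rate / m = 25.000000
Periods per year m = 1; per-period yield y/m = 0.043000
Number of cashflows N = 2
Cashflows (t years, CF_t, discount factor 1/(1+y/m)^(m*t), PV):
  t = 1.0000: CF_t = 25.000000, DF = 0.958773, PV = 23.969319
  t = 2.0000: CF_t = 1025.000000, DF = 0.919245, PV = 942.226357
Price P = sum_t PV_t = 966.195676
Macaulay numerator sum_t t * PV_t:
  t * PV_t at t = 1.0000: 23.969319
  t * PV_t at t = 2.0000: 1884.452714
Macaulay duration D = (sum_t t * PV_t) / P = 1908.422033 / 966.195676 = 1.975192

Answer: Macaulay duration = 1.9752 years


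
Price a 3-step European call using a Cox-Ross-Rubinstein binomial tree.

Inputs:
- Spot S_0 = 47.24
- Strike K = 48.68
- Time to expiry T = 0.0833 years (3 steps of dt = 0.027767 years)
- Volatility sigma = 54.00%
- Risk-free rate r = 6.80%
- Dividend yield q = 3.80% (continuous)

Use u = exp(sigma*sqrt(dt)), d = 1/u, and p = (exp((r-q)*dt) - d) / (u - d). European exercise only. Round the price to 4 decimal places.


Answer: Price = V(0,0) = 2.5512

Derivation:
dt = T/N = 0.027767
u = exp(sigma*sqrt(dt)) = 1.094155; d = 1/u = 0.913948
p = (exp((r-q)*dt) - d) / (u - d) = 0.482144
Discount per step: exp(-r*dt) = 0.998114
Stock lattice S(k, i) with i counting down-moves:
  k=0: S(0,0) = 47.2400
  k=1: S(1,0) = 51.6879; S(1,1) = 43.1749
  k=2: S(2,0) = 56.5545; S(2,1) = 47.2400; S(2,2) = 39.4596
  k=3: S(3,0) = 61.8794; S(3,1) = 51.6879; S(3,2) = 43.1749; S(3,3) = 36.0640
Terminal payoffs V(N, i) = max(S_T - K, 0):
  V(3,0) = 13.199379; V(3,1) = 3.007863; V(3,2) = 0.000000; V(3,3) = 0.000000
Backward induction: V(k, i) = exp(-r*dt) * [p * V(k+1, i) + (1-p) * V(k+1, i+1)].
  V(2,0) = exp(-r*dt) * [p*13.199379 + (1-p)*3.007863] = 7.906699
  V(2,1) = exp(-r*dt) * [p*3.007863 + (1-p)*0.000000] = 1.447487
  V(2,2) = exp(-r*dt) * [p*0.000000 + (1-p)*0.000000] = 0.000000
  V(1,0) = exp(-r*dt) * [p*7.906699 + (1-p)*1.447487] = 4.553153
  V(1,1) = exp(-r*dt) * [p*1.447487 + (1-p)*0.000000] = 0.696581
  V(0,0) = exp(-r*dt) * [p*4.553153 + (1-p)*0.696581] = 2.551183


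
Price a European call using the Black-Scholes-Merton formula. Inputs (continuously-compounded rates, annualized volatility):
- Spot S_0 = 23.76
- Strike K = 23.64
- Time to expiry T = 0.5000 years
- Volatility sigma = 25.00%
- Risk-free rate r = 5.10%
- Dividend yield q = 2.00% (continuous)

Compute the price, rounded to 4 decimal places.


d1 = (ln(S/K) + (r - q + 0.5*sigma^2) * T) / (sigma * sqrt(T)) = 0.20471195
d2 = d1 - sigma * sqrt(T) = 0.02793525
exp(-rT) = 0.97482238; exp(-qT) = 0.99004983
C = S_0 * exp(-qT) * N(d1) - K * exp(-rT) * N(d2)
N(d1) = 0.58110141; N(d2) = 0.51114310
C = 23.7600 * 0.99004983 * 0.58110141 - 23.6400 * 0.97482238 * 0.51114310 = 1.8904

Answer: Price = 1.8904


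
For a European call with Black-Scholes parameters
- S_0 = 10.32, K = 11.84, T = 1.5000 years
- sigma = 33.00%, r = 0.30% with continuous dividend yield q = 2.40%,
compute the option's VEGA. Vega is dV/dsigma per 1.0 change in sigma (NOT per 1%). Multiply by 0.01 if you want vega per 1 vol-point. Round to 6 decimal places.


Answer: Vega = 4.752115

Derivation:
d1 = -0.2158145686; d2 = -0.6199803762
phi(d1) = 0.3897590711; exp(-qT) = 0.9646402935; exp(-rT) = 0.9955101098
Vega = S * exp(-qT) * phi(d1) * sqrt(T) = 10.3200 * 0.9646402935 * 0.3897590711 * 1.2247448714 = 4.752115


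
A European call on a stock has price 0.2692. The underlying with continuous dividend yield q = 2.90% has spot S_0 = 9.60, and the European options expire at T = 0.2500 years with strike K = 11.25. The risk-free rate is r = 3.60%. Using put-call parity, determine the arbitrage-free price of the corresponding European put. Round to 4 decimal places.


Put-call parity: C - P = S_0 * exp(-qT) - K * exp(-rT).
S_0 * exp(-qT) = 9.6000 * 0.99277622 = 9.53065169
K * exp(-rT) = 11.2500 * 0.99104038 = 11.14920426
P = C - S*exp(-qT) + K*exp(-rT)
P = 0.2692 - 9.53065169 + 11.14920426 = 1.8878

Answer: Put price = 1.8878


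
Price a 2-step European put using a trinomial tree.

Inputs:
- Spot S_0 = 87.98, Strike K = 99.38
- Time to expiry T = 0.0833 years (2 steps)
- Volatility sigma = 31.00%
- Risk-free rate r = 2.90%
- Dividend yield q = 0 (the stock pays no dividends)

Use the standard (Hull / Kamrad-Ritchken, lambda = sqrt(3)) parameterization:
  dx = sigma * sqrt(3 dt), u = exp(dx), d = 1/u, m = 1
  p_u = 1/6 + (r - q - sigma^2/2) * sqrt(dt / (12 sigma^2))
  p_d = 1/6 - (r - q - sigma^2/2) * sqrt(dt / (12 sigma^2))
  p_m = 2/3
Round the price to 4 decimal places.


dt = T/N = 0.041650; dx = sigma*sqrt(3*dt) = 0.109580
u = exp(dx) = 1.115809; d = 1/u = 0.896211
p_u = 0.163046, p_m = 0.666667, p_d = 0.170287
Discount per step: exp(-r*dt) = 0.998793
Stock lattice S(k, j) with j the centered position index:
  k=0: S(0,+0) = 87.9800
  k=1: S(1,-1) = 78.8486; S(1,+0) = 87.9800; S(1,+1) = 98.1689
  k=2: S(2,-2) = 70.6650; S(2,-1) = 78.8486; S(2,+0) = 87.9800; S(2,+1) = 98.1689; S(2,+2) = 109.5377
Terminal payoffs V(N, j) = max(K - S_T, 0):
  V(2,-2) = 28.715010; V(2,-1) = 20.531374; V(2,+0) = 11.400000; V(2,+1) = 1.211131; V(2,+2) = 0.000000
Backward induction: V(k, j) = exp(-r*dt) * [p_u * V(k+1, j+1) + p_m * V(k+1, j) + p_d * V(k+1, j-1)]
  V(1,-1) = exp(-r*dt) * [p_u*11.400000 + p_m*20.531374 + p_d*28.715010] = 20.411435
  V(1,+0) = exp(-r*dt) * [p_u*1.211131 + p_m*11.400000 + p_d*20.531374] = 11.280064
  V(1,+1) = exp(-r*dt) * [p_u*0.000000 + p_m*1.211131 + p_d*11.400000] = 2.745375
  V(0,+0) = exp(-r*dt) * [p_u*2.745375 + p_m*11.280064 + p_d*20.411435] = 11.429655

Answer: Price = V(0,0) = 11.4297


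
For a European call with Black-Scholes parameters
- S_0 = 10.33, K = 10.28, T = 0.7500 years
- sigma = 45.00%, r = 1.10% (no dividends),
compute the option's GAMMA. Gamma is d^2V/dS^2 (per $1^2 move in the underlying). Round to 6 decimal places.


Answer: Gamma = 0.096545

Derivation:
d1 = 0.2284755228; d2 = -0.1612359089
phi(d1) = 0.3886643872; exp(-qT) = 1.0000000000; exp(-rT) = 0.9917839379
Gamma = exp(-qT) * phi(d1) / (S * sigma * sqrt(T)) = 1.0000000000 * 0.3886643872 / (10.3300 * 0.4500 * 0.8660254038) = 0.096545


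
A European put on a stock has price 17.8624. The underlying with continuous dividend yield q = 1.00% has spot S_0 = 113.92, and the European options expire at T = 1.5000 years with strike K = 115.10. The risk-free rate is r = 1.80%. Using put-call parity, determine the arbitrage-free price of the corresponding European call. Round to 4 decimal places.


Put-call parity: C - P = S_0 * exp(-qT) - K * exp(-rT).
S_0 * exp(-qT) = 113.9200 * 0.98511194 = 112.22395216
K * exp(-rT) = 115.1000 * 0.97336124 = 112.03387890
C = P + S*exp(-qT) - K*exp(-rT)
C = 17.8624 + 112.22395216 - 112.03387890 = 18.0525

Answer: Call price = 18.0525


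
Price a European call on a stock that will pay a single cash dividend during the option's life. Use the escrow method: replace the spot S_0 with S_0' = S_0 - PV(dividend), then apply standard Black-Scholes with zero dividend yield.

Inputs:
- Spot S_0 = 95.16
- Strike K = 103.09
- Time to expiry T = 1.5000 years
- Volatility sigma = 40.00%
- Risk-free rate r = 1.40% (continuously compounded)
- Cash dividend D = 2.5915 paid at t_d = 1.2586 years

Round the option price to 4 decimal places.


PV(D) = D * exp(-r * t_d) = 2.5915 * 0.98253393 = 2.54623668
S_0' = S_0 - PV(D) = 95.1600 - 2.54623668 = 92.61376332
d1 = (ln(S_0'/K) + (r + sigma^2/2)*T) / (sigma*sqrt(T)) = 0.06906616
d2 = d1 - sigma*sqrt(T) = -0.42083179
exp(-rT) = 0.97921896
N(d1) = 0.52753152; N(d2) = 0.33693896
C = S_0' * N(d1) - K * exp(-rT) * N(d2) = 92.61376332 * 0.52753152 - 103.0900 * 0.97921896 * 0.33693896 = 14.8435

Answer: Price = 14.8435


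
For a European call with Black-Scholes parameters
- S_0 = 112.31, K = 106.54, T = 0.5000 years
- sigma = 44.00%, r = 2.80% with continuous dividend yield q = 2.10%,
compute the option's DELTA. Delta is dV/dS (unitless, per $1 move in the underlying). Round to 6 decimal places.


Answer: Delta = 0.625092

Derivation:
d1 = 0.3363334232; d2 = 0.0252064395
phi(d1) = 0.3770043252; exp(-qT) = 0.9895549326; exp(-rT) = 0.9860975443
N(d1) = 0.6316902758
Delta = exp(-qT) * N(d1) = 0.9895549326 * 0.6316902758 = 0.625092


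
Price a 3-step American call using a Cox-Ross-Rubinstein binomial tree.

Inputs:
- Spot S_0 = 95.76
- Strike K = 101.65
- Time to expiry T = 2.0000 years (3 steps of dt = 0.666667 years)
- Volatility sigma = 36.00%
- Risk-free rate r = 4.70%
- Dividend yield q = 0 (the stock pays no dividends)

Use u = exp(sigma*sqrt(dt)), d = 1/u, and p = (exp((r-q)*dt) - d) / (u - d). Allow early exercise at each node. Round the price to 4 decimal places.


Answer: Price = V(0,0) = 21.8708

Derivation:
dt = T/N = 0.666667
u = exp(sigma*sqrt(dt)) = 1.341702; d = 1/u = 0.745322
p = (exp((r-q)*dt) - d) / (u - d) = 0.480411
Discount per step: exp(-r*dt) = 0.969152
Stock lattice S(k, i) with i counting down-moves:
  k=0: S(0,0) = 95.7600
  k=1: S(1,0) = 128.4814; S(1,1) = 71.3720
  k=2: S(2,0) = 172.3837; S(2,1) = 95.7600; S(2,2) = 53.1952
  k=3: S(3,0) = 231.2875; S(3,1) = 128.4814; S(3,2) = 71.3720; S(3,3) = 39.6475
Terminal payoffs V(N, i) = max(S_T - K, 0):
  V(3,0) = 129.637464; V(3,1) = 26.831359; V(3,2) = 0.000000; V(3,3) = 0.000000
Backward induction: V(k, i) = exp(-r*dt) * [p * V(k+1, i) + (1-p) * V(k+1, i+1)]; then take max(V_cont, immediate exercise) for American.
  V(2,0) = exp(-r*dt) * [p*129.637464 + (1-p)*26.831359] = 73.869316; exercise = 70.733664; V(2,0) = max -> 73.869316
  V(2,1) = exp(-r*dt) * [p*26.831359 + (1-p)*0.000000] = 12.492450; exercise = 0.000000; V(2,1) = max -> 12.492450
  V(2,2) = exp(-r*dt) * [p*0.000000 + (1-p)*0.000000] = 0.000000; exercise = 0.000000; V(2,2) = max -> 0.000000
  V(1,0) = exp(-r*dt) * [p*73.869316 + (1-p)*12.492450] = 40.683630; exercise = 26.831359; V(1,0) = max -> 40.683630
  V(1,1) = exp(-r*dt) * [p*12.492450 + (1-p)*0.000000] = 5.816377; exercise = 0.000000; V(1,1) = max -> 5.816377
  V(0,0) = exp(-r*dt) * [p*40.683630 + (1-p)*5.816377] = 21.870849; exercise = 0.000000; V(0,0) = max -> 21.870849


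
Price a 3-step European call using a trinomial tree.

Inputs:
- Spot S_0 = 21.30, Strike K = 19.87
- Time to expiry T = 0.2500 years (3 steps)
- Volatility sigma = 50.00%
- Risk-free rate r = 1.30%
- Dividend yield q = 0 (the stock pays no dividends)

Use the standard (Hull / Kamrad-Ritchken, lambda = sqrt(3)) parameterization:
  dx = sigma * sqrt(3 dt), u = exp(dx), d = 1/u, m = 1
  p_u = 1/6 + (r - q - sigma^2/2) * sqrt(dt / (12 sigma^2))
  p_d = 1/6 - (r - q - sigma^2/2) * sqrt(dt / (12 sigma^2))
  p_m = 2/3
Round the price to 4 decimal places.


dt = T/N = 0.083333; dx = sigma*sqrt(3*dt) = 0.250000
u = exp(dx) = 1.284025; d = 1/u = 0.778801
p_u = 0.148000, p_m = 0.666667, p_d = 0.185333
Discount per step: exp(-r*dt) = 0.998917
Stock lattice S(k, j) with j the centered position index:
  k=0: S(0,+0) = 21.3000
  k=1: S(1,-1) = 16.5885; S(1,+0) = 21.3000; S(1,+1) = 27.3497
  k=2: S(2,-2) = 12.9191; S(2,-1) = 16.5885; S(2,+0) = 21.3000; S(2,+1) = 27.3497; S(2,+2) = 35.1178
  k=3: S(3,-3) = 10.0614; S(3,-2) = 12.9191; S(3,-1) = 16.5885; S(3,+0) = 21.3000; S(3,+1) = 27.3497; S(3,+2) = 35.1178; S(3,+3) = 45.0921
Terminal payoffs V(N, j) = max(S_T - K, 0):
  V(3,-3) = 0.000000; V(3,-2) = 0.000000; V(3,-1) = 0.000000; V(3,+0) = 1.430000; V(3,+1) = 7.479741; V(3,+2) = 15.247763; V(3,+3) = 25.222100
Backward induction: V(k, j) = exp(-r*dt) * [p_u * V(k+1, j+1) + p_m * V(k+1, j) + p_d * V(k+1, j-1)]
  V(2,-2) = exp(-r*dt) * [p_u*0.000000 + p_m*0.000000 + p_d*0.000000] = 0.000000
  V(2,-1) = exp(-r*dt) * [p_u*1.430000 + p_m*0.000000 + p_d*0.000000] = 0.211411
  V(2,+0) = exp(-r*dt) * [p_u*7.479741 + p_m*1.430000 + p_d*0.000000] = 2.058104
  V(2,+1) = exp(-r*dt) * [p_u*15.247763 + p_m*7.479741 + p_d*1.430000] = 7.500060
  V(2,+2) = exp(-r*dt) * [p_u*25.222100 + p_m*15.247763 + p_d*7.479741] = 15.267743
  V(1,-1) = exp(-r*dt) * [p_u*2.058104 + p_m*0.211411 + p_d*0.000000] = 0.445058
  V(1,+0) = exp(-r*dt) * [p_u*7.500060 + p_m*2.058104 + p_d*0.211411] = 2.518530
  V(1,+1) = exp(-r*dt) * [p_u*15.267743 + p_m*7.500060 + p_d*2.058104] = 7.632828
  V(0,+0) = exp(-r*dt) * [p_u*7.632828 + p_m*2.518530 + p_d*0.445058] = 2.888032

Answer: Price = V(0,0) = 2.8880


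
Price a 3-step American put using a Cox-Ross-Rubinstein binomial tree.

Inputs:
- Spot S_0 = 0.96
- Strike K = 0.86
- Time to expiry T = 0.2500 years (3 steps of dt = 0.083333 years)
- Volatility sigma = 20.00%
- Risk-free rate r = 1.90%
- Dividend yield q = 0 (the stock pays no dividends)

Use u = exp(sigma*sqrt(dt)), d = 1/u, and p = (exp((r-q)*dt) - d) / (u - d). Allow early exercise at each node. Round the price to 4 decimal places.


Answer: Price = V(0,0) = 0.0066

Derivation:
dt = T/N = 0.083333
u = exp(sigma*sqrt(dt)) = 1.059434; d = 1/u = 0.943900
p = (exp((r-q)*dt) - d) / (u - d) = 0.499286
Discount per step: exp(-r*dt) = 0.998418
Stock lattice S(k, i) with i counting down-moves:
  k=0: S(0,0) = 0.9600
  k=1: S(1,0) = 1.0171; S(1,1) = 0.9061
  k=2: S(2,0) = 1.0775; S(2,1) = 0.9600; S(2,2) = 0.8553
  k=3: S(3,0) = 1.1415; S(3,1) = 1.0171; S(3,2) = 0.9061; S(3,3) = 0.8073
Terminal payoffs V(N, i) = max(K - S_T, 0):
  V(3,0) = 0.000000; V(3,1) = 0.000000; V(3,2) = 0.000000; V(3,3) = 0.052673
Backward induction: V(k, i) = exp(-r*dt) * [p * V(k+1, i) + (1-p) * V(k+1, i+1)]; then take max(V_cont, immediate exercise) for American.
  V(2,0) = exp(-r*dt) * [p*0.000000 + (1-p)*0.000000] = 0.000000; exercise = 0.000000; V(2,0) = max -> 0.000000
  V(2,1) = exp(-r*dt) * [p*0.000000 + (1-p)*0.000000] = 0.000000; exercise = 0.000000; V(2,1) = max -> 0.000000
  V(2,2) = exp(-r*dt) * [p*0.000000 + (1-p)*0.052673] = 0.026333; exercise = 0.004691; V(2,2) = max -> 0.026333
  V(1,0) = exp(-r*dt) * [p*0.000000 + (1-p)*0.000000] = 0.000000; exercise = 0.000000; V(1,0) = max -> 0.000000
  V(1,1) = exp(-r*dt) * [p*0.000000 + (1-p)*0.026333] = 0.013164; exercise = 0.000000; V(1,1) = max -> 0.013164
  V(0,0) = exp(-r*dt) * [p*0.000000 + (1-p)*0.013164] = 0.006581; exercise = 0.000000; V(0,0) = max -> 0.006581


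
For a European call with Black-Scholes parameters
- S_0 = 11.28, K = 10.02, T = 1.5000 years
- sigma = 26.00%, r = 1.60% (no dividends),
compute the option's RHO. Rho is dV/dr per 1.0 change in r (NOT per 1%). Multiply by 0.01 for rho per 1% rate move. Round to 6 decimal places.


Answer: Rho = 9.000386

Derivation:
d1 = 0.6065569401; d2 = 0.2881232735
phi(d1) = 0.3319090830; exp(-qT) = 1.0000000000; exp(-rT) = 0.9762857098
N(d2) = 0.6133738110
Rho = K*T*exp(-rT)*N(d2) = 10.0200 * 1.5000 * 0.9762857098 * 0.6133738110 = 9.000386


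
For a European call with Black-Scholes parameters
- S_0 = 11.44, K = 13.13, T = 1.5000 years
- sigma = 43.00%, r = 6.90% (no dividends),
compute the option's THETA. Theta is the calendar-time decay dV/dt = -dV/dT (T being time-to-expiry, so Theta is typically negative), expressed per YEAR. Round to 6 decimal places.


d1 = 0.1982212502; d2 = -0.3284190445
phi(d1) = 0.3911812133; exp(-qT) = 1.0000000000; exp(-rT) = 0.9016760227
Theta = -S*exp(-qT)*phi(d1)*sigma/(2*sqrt(T)) - r*K*exp(-rT)*N(d2) + q*S*exp(-qT)*N(d1)
N(d1) = 0.5785640190; N(d2) = 0.3712974227; sqrt(T) = 1.2247448714
Term 1 = -11.4400 * 1.0000000000 * 0.3911812133 * 0.4300 / (2 * 1.2247448714) = -0.7855916238
Term 2 = -0.0690 * 13.1300 * 0.9016760227 * 0.3712974227 = -0.3033096812
Term 3 = 0 (no dividend yield, q = 0)
Theta = -0.7855916238 + (-0.3033096812) + (0.0000000000) = -1.088901

Answer: Theta = -1.088901


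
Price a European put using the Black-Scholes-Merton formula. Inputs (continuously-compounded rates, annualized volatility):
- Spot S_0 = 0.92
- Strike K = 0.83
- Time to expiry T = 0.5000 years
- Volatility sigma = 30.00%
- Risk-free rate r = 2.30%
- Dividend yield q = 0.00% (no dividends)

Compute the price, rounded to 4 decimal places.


d1 = (ln(S/K) + (r - q + 0.5*sigma^2) * T) / (sigma * sqrt(T)) = 0.64557892
d2 = d1 - sigma * sqrt(T) = 0.43344688
exp(-rT) = 0.98856587; exp(-qT) = 1.00000000
P = K * exp(-rT) * N(-d2) - S_0 * exp(-qT) * N(-d1)
N(-d1) = 0.25927605; N(-d2) = 0.33234507
P = 0.8300 * 0.98856587 * 0.33234507 - 0.9200 * 1.00000000 * 0.25927605 = 0.0342

Answer: Price = 0.0342


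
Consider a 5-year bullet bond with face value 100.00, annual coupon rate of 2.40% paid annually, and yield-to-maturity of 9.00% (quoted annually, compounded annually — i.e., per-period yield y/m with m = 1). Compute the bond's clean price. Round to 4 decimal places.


Answer: Price = 74.3283

Derivation:
Coupon per period c = face * coupon_rate / m = 2.400000
Periods per year m = 1; per-period yield y/m = 0.090000
Number of cashflows N = 5
Cashflows (t years, CF_t, discount factor 1/(1+y/m)^(m*t), PV):
  t = 1.0000: CF_t = 2.400000, DF = 0.917431, PV = 2.201835
  t = 2.0000: CF_t = 2.400000, DF = 0.841680, PV = 2.020032
  t = 3.0000: CF_t = 2.400000, DF = 0.772183, PV = 1.853240
  t = 4.0000: CF_t = 2.400000, DF = 0.708425, PV = 1.700221
  t = 5.0000: CF_t = 102.400000, DF = 0.649931, PV = 66.552974
Price P = sum_t PV_t = 74.328302


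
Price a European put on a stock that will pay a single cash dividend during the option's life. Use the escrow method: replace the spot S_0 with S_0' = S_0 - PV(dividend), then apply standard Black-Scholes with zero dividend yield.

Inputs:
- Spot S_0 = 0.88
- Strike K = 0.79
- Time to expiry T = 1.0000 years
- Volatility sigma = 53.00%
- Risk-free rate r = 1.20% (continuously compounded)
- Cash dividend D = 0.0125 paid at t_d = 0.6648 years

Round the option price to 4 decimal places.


PV(D) = D * exp(-r * t_d) = 0.0125 * 0.99205414 = 0.01240068
S_0' = S_0 - PV(D) = 0.8800 - 0.01240068 = 0.86759932
d1 = (ln(S_0'/K) + (r + sigma^2/2)*T) / (sigma*sqrt(T)) = 0.46442840
d2 = d1 - sigma*sqrt(T) = -0.06557160
exp(-rT) = 0.98807171
N(-d1) = 0.32117042; N(-d2) = 0.52614055
P = K * exp(-rT) * N(-d2) - S_0' * N(-d1) = 0.7900 * 0.98807171 * 0.52614055 - 0.86759932 * 0.32117042 = 0.1320

Answer: Price = 0.1320


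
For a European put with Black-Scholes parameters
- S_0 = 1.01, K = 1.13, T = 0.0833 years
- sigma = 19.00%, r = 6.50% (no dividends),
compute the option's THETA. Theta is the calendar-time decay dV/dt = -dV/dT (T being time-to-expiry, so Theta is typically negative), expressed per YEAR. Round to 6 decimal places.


d1 = -1.9211235347; d2 = -1.9759608395
phi(d1) = 0.0630204280; exp(-qT) = 1.0000000000; exp(-rT) = 0.9946001320
Theta = -S*exp(-qT)*phi(d1)*sigma/(2*sqrt(T)) + r*K*exp(-rT)*N(-d2) - q*S*exp(-qT)*N(-d1)
N(-d1) = 0.9726419324; N(-d2) = 0.9759203937; sqrt(T) = 0.2886173938
Term 1 = -1.0100 * 1.0000000000 * 0.0630204280 * 0.1900 / (2 * 0.2886173938) = -0.0209509551
Term 2 = 0.0650 * 1.1300 * 0.9946001320 * 0.9759203937 = 0.0712942831
Term 3 = 0 (no dividend yield, q = 0)
Theta = -0.0209509551 + (0.0712942831) + (0.0000000000) = 0.050343

Answer: Theta = 0.050343


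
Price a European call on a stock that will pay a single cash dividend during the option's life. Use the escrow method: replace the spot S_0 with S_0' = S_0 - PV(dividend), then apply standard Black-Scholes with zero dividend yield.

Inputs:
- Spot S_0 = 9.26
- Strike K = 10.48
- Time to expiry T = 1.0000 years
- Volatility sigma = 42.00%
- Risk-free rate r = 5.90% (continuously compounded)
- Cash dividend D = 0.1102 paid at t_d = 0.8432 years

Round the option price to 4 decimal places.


Answer: Price = 1.2464

Derivation:
PV(D) = D * exp(-r * t_d) = 0.1102 * 0.95146840 = 0.10485182
S_0' = S_0 - PV(D) = 9.2600 - 0.10485182 = 9.15514818
d1 = (ln(S_0'/K) + (r + sigma^2/2)*T) / (sigma*sqrt(T)) = 0.02868496
d2 = d1 - sigma*sqrt(T) = -0.39131504
exp(-rT) = 0.94270677
N(d1) = 0.51144208; N(d2) = 0.34778219
C = S_0' * N(d1) - K * exp(-rT) * N(d2) = 9.15514818 * 0.51144208 - 10.4800 * 0.94270677 * 0.34778219 = 1.2464


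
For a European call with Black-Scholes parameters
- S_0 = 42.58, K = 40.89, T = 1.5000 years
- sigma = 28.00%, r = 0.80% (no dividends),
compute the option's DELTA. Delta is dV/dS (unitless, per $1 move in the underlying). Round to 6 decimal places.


d1 = 0.3245548396; d2 = -0.0183737244
phi(d1) = 0.3784745471; exp(-qT) = 1.0000000000; exp(-rT) = 0.9880717129
N(d1) = 0.6272409945
Delta = exp(-qT) * N(d1) = 1.0000000000 * 0.6272409945 = 0.627241

Answer: Delta = 0.627241


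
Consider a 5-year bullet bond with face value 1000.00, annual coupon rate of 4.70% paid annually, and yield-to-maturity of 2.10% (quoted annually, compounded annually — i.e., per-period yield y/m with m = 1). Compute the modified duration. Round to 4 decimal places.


Answer: Modified duration = 4.5036

Derivation:
Coupon per period c = face * coupon_rate / m = 47.000000
Periods per year m = 1; per-period yield y/m = 0.021000
Number of cashflows N = 5
Cashflows (t years, CF_t, discount factor 1/(1+y/m)^(m*t), PV):
  t = 1.0000: CF_t = 47.000000, DF = 0.979432, PV = 46.033301
  t = 2.0000: CF_t = 47.000000, DF = 0.959287, PV = 45.086485
  t = 3.0000: CF_t = 47.000000, DF = 0.939556, PV = 44.159143
  t = 4.0000: CF_t = 47.000000, DF = 0.920231, PV = 43.250874
  t = 5.0000: CF_t = 1047.000000, DF = 0.901304, PV = 943.665269
Price P = sum_t PV_t = 1122.195071
First compute Macaulay numerator sum_t t * PV_t:
  t * PV_t at t = 1.0000: 46.033301
  t * PV_t at t = 2.0000: 90.172969
  t * PV_t at t = 3.0000: 132.477428
  t * PV_t at t = 4.0000: 173.003497
  t * PV_t at t = 5.0000: 4718.326343
Macaulay duration D = 5160.013537 / 1122.195071 = 4.598143
Modified duration = D / (1 + y/m) = 4.598143 / (1 + 0.021000) = 4.503568


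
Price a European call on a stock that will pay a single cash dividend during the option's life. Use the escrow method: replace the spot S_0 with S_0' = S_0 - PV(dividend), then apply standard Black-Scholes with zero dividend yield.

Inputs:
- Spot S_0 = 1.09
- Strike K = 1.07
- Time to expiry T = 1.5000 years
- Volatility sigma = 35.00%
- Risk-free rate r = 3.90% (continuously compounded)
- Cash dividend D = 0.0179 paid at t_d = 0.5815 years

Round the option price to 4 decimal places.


PV(D) = D * exp(-r * t_d) = 0.0179 * 0.97757672 = 0.01749862
S_0' = S_0 - PV(D) = 1.0900 - 0.01749862 = 1.07250138
d1 = (ln(S_0'/K) + (r + sigma^2/2)*T) / (sigma*sqrt(T)) = 0.35624914
d2 = d1 - sigma*sqrt(T) = -0.07241157
exp(-rT) = 0.94317824
N(d1) = 0.63917300; N(d2) = 0.47113719
C = S_0' * N(d1) - K * exp(-rT) * N(d2) = 1.07250138 * 0.63917300 - 1.0700 * 0.94317824 * 0.47113719 = 0.2100

Answer: Price = 0.2100


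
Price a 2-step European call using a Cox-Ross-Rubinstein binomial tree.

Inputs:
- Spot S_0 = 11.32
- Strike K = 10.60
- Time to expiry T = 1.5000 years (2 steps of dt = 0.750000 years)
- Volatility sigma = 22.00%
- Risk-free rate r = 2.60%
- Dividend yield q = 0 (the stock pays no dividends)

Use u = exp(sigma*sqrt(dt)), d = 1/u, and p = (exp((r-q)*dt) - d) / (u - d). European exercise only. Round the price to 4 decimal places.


Answer: Price = V(0,0) = 1.8041

Derivation:
dt = T/N = 0.750000
u = exp(sigma*sqrt(dt)) = 1.209885; d = 1/u = 0.826525
p = (exp((r-q)*dt) - d) / (u - d) = 0.503877
Discount per step: exp(-r*dt) = 0.980689
Stock lattice S(k, i) with i counting down-moves:
  k=0: S(0,0) = 11.3200
  k=1: S(1,0) = 13.6959; S(1,1) = 9.3563
  k=2: S(2,0) = 16.5705; S(2,1) = 11.3200; S(2,2) = 7.7332
Terminal payoffs V(N, i) = max(S_T - K, 0):
  V(2,0) = 5.970471; V(2,1) = 0.720000; V(2,2) = 0.000000
Backward induction: V(k, i) = exp(-r*dt) * [p * V(k+1, i) + (1-p) * V(k+1, i+1)].
  V(1,0) = exp(-r*dt) * [p*5.970471 + (1-p)*0.720000] = 3.300600
  V(1,1) = exp(-r*dt) * [p*0.720000 + (1-p)*0.000000] = 0.355786
  V(0,0) = exp(-r*dt) * [p*3.300600 + (1-p)*0.355786] = 1.804086


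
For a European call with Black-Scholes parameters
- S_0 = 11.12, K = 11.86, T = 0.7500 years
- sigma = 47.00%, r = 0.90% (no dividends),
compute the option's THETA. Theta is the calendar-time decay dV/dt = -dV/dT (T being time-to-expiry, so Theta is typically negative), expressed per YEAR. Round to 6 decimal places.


Answer: Theta = -1.240190

Derivation:
d1 = 0.0618167588; d2 = -0.3452151810
phi(d1) = 0.3981807667; exp(-qT) = 1.0000000000; exp(-rT) = 0.9932727301
Theta = -S*exp(-qT)*phi(d1)*sigma/(2*sqrt(T)) - r*K*exp(-rT)*N(d2) + q*S*exp(-qT)*N(d1)
N(d1) = 0.5246456213; N(d2) = 0.3649663034; sqrt(T) = 0.8660254038
Term 1 = -11.1200 * 1.0000000000 * 0.3981807667 * 0.4700 / (2 * 0.8660254038) = -1.2014959088
Term 2 = -0.0090 * 11.8600 * 0.9932727301 * 0.3649663034 = -0.0386944323
Term 3 = 0 (no dividend yield, q = 0)
Theta = -1.2014959088 + (-0.0386944323) + (0.0000000000) = -1.240190


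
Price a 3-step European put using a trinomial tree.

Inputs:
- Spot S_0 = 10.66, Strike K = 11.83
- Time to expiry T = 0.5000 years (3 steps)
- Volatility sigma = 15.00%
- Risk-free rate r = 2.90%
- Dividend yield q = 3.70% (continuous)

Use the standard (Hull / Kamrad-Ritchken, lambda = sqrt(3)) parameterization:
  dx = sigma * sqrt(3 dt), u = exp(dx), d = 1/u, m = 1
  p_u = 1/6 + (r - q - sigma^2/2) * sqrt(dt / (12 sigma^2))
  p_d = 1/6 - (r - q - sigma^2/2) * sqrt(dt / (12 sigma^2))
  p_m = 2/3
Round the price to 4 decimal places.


dt = T/N = 0.166667; dx = sigma*sqrt(3*dt) = 0.106066
u = exp(dx) = 1.111895; d = 1/u = 0.899365
p_u = 0.151542, p_m = 0.666667, p_d = 0.181791
Discount per step: exp(-r*dt) = 0.995178
Stock lattice S(k, j) with j the centered position index:
  k=0: S(0,+0) = 10.6600
  k=1: S(1,-1) = 9.5872; S(1,+0) = 10.6600; S(1,+1) = 11.8528
  k=2: S(2,-2) = 8.6224; S(2,-1) = 9.5872; S(2,+0) = 10.6600; S(2,+1) = 11.8528; S(2,+2) = 13.1791
  k=3: S(3,-3) = 7.7547; S(3,-2) = 8.6224; S(3,-1) = 9.5872; S(3,+0) = 10.6600; S(3,+1) = 11.8528; S(3,+2) = 13.1791; S(3,+3) = 14.6538
Terminal payoffs V(N, j) = max(K - S_T, 0):
  V(3,-3) = 4.075290; V(3,-2) = 3.207575; V(3,-1) = 2.242766; V(3,+0) = 1.170000; V(3,+1) = 0.000000; V(3,+2) = 0.000000; V(3,+3) = 0.000000
Backward induction: V(k, j) = exp(-r*dt) * [p_u * V(k+1, j+1) + p_m * V(k+1, j) + p_d * V(k+1, j-1)]
  V(2,-2) = exp(-r*dt) * [p_u*2.242766 + p_m*3.207575 + p_d*4.075290] = 3.203587
  V(2,-1) = exp(-r*dt) * [p_u*1.170000 + p_m*2.242766 + p_d*3.207575] = 2.244714
  V(2,+0) = exp(-r*dt) * [p_u*0.000000 + p_m*1.170000 + p_d*2.242766] = 1.181988
  V(2,+1) = exp(-r*dt) * [p_u*0.000000 + p_m*0.000000 + p_d*1.170000] = 0.211670
  V(2,+2) = exp(-r*dt) * [p_u*0.000000 + p_m*0.000000 + p_d*0.000000] = 0.000000
  V(1,-1) = exp(-r*dt) * [p_u*1.181988 + p_m*2.244714 + p_d*3.203587] = 2.247093
  V(1,+0) = exp(-r*dt) * [p_u*0.211670 + p_m*1.181988 + p_d*2.244714] = 1.222216
  V(1,+1) = exp(-r*dt) * [p_u*0.000000 + p_m*0.211670 + p_d*1.181988] = 0.354271
  V(0,+0) = exp(-r*dt) * [p_u*0.354271 + p_m*1.222216 + p_d*2.247093] = 1.270841

Answer: Price = V(0,0) = 1.2708


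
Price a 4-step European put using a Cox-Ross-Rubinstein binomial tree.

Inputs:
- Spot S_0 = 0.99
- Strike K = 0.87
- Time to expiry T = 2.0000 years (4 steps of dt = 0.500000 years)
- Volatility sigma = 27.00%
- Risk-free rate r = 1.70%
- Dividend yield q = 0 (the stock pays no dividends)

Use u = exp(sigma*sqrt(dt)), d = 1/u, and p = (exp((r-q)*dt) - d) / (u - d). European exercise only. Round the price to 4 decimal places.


Answer: Price = V(0,0) = 0.0818

Derivation:
dt = T/N = 0.500000
u = exp(sigma*sqrt(dt)) = 1.210361; d = 1/u = 0.826200
p = (exp((r-q)*dt) - d) / (u - d) = 0.474635
Discount per step: exp(-r*dt) = 0.991536
Stock lattice S(k, i) with i counting down-moves:
  k=0: S(0,0) = 0.9900
  k=1: S(1,0) = 1.1983; S(1,1) = 0.8179
  k=2: S(2,0) = 1.4503; S(2,1) = 0.9900; S(2,2) = 0.6758
  k=3: S(3,0) = 1.7554; S(3,1) = 1.1983; S(3,2) = 0.8179; S(3,3) = 0.5583
  k=4: S(4,0) = 2.1247; S(4,1) = 1.4503; S(4,2) = 0.9900; S(4,3) = 0.6758; S(4,4) = 0.4613
Terminal payoffs V(N, i) = max(K - S_T, 0):
  V(4,0) = 0.000000; V(4,1) = 0.000000; V(4,2) = 0.000000; V(4,3) = 0.194220; V(4,4) = 0.408709
Backward induction: V(k, i) = exp(-r*dt) * [p * V(k+1, i) + (1-p) * V(k+1, i+1)].
  V(3,0) = exp(-r*dt) * [p*0.000000 + (1-p)*0.000000] = 0.000000
  V(3,1) = exp(-r*dt) * [p*0.000000 + (1-p)*0.000000] = 0.000000
  V(3,2) = exp(-r*dt) * [p*0.000000 + (1-p)*0.194220] = 0.101173
  V(3,3) = exp(-r*dt) * [p*0.194220 + (1-p)*0.408709] = 0.304307
  V(2,0) = exp(-r*dt) * [p*0.000000 + (1-p)*0.000000] = 0.000000
  V(2,1) = exp(-r*dt) * [p*0.000000 + (1-p)*0.101173] = 0.052703
  V(2,2) = exp(-r*dt) * [p*0.101173 + (1-p)*0.304307] = 0.206133
  V(1,0) = exp(-r*dt) * [p*0.000000 + (1-p)*0.052703] = 0.027454
  V(1,1) = exp(-r*dt) * [p*0.052703 + (1-p)*0.206133] = 0.132181
  V(0,0) = exp(-r*dt) * [p*0.027454 + (1-p)*0.132181] = 0.081776
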